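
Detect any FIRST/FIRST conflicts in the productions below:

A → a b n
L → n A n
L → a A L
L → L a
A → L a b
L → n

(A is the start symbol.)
Yes. A → a b n / A → L a b on { 'a' }; L → n A n / L → L a on { 'n' }; L → n A n / L → n on { 'n' }; L → a A L / L → L a on { 'a' }; L → L a / L → n on { 'n' }

A FIRST/FIRST conflict occurs when two productions N → α and N → β for the same non-terminal have FIRST(α) ∩ FIRST(β) ≠ ∅ (with ε ∈ FIRST of a nullable right-hand side, so two nullable alternatives also conflict).

FIRST sets of the non-terminals at (or reachable through a nullable prefix from) the front of some alternative:
  FIRST(L) = { 'a', 'n' }

Productions for A:
  A → a b n: FIRST = { 'a' }
  A → L a b: FIRST = { 'a', 'n' }
Productions for L:
  L → n A n: FIRST = { 'n' }
  L → a A L: FIRST = { 'a' }
  L → L a: FIRST = { 'a', 'n' }
  L → n: FIRST = { 'n' }

Conflict for A: A → a b n and A → L a b
  Overlap: { 'a' }
Conflict for L: L → n A n and L → L a
  Overlap: { 'n' }
Conflict for L: L → n A n and L → n
  Overlap: { 'n' }
Conflict for L: L → a A L and L → L a
  Overlap: { 'a' }
Conflict for L: L → L a and L → n
  Overlap: { 'n' }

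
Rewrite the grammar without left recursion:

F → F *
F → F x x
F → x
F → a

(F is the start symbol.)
F → x F'
F → a F'
F' → * F'
F' → x x F'
F' → ε

F is directly left-recursive. The standard transformation for
  A → A α₁ | ... | A α_m | β₁ | ... | β_n
is
  A  → β₁ A' | ... | β_n A'
  A' → α₁ A' | ... | α_m A' | ε

F → x becomes F → x F'
F → a becomes F → a F'
F → F * becomes F' → * F'
F → F x x becomes F' → x x F'
Add F' → ε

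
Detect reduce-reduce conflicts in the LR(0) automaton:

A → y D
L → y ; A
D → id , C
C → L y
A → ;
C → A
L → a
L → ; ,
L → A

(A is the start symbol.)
A reduce-reduce conflict occurs when an LR(0) state has two complete items [A → α .] and [B → β .] — both call for a reduction, and with no lookahead the parser cannot choose between them.

Augment with A' → A and build the canonical LR(0) collection (I0 = CLOSURE({[A' → . A]}), then GOTO on every symbol after a dot until no new states appear). It has 17 states:
  I0: { [A → . ;], [A → . y D], [A' → . A] }  — shift
  I1: { [A → ; .] }  — reduce
  I2: { [A' → A .] }  — accept
  I3: { [A → y . D], [D → . id , C] }  — shift
  I4: { [A → y D .] }  — reduce
  I5: { [D → id . , C] }  — shift
  I6: { [A → . ;], [A → . y D], [C → . A], [C → . L y], [D → id , . C], [L → . ; ,], [L → . A], [L → . a], [L → . y ; A] }  — shift
  I7: { [A → ; .], [L → ; . ,] }  — shift, reduce
  I8: { [C → A .], [L → A .] }  — 2 reduces
  I9: { [D → id , C .] }  — reduce
  I10: { [C → L . y] }  — shift
  I11: { [L → a .] }  — reduce
  I12: { [A → y . D], [D → . id , C], [L → y . ; A] }  — shift
  I13: { [A → . ;], [A → . y D], [L → y ; . A] }  — shift
  I14: { [L → y ; A .] }  — reduce
  I15: { [C → L y .] }  — reduce
  I16: { [L → ; , .] }  — reduce

I8 contains complete items [C → A .], [L → A .] — reduce-reduce conflict.

Answer: Yes — I8: [C → A .] vs [L → A .]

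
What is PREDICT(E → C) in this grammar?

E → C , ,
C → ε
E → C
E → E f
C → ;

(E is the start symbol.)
{ $, ';', 'f' }

PREDICT(E → C) = (FIRST(RHS) \ {ε}) ∪ (FOLLOW(E) if ε ∈ FIRST(RHS), i.e. RHS ⇒* ε)
FIRST(C) = { ';', ε }
FIRST(C) = { ';', ε }
ε ∈ FIRST(C) (the right-hand side is nullable), so add FOLLOW(E) = { $, 'f' }
PREDICT(E → C) = { $, ';', 'f' }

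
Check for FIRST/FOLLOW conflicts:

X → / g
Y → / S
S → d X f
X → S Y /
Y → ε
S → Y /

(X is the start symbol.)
Yes. Y → '/' S with FOLLOW(Y) on { '/' }

Nullable non-terminals: Y.

Y: nullable alternative(s) Y → ε; FOLLOW(Y) = { '/' }
  Y → / S: FIRST \ {ε} = { '/' } — overlaps FOLLOW(Y) on { '/' }: CONFLICT
  Y → ε: FIRST \ {ε} = { } — this is the only nullable alternative, skip

S, X have no nullable alternative, so no FIRST/FOLLOW check is needed there.

So the grammar has 1 FIRST/FOLLOW conflict (marked CONFLICT above).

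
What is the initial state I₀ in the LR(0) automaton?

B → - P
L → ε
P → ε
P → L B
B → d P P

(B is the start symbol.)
{ [B → . - P], [B → . d P P], [B' → . B] }

First, augment the grammar with B' → B
I₀ = CLOSURE({ [B' → . B] }):
  [B' → . B] has the dot before B: add [B → . - P], [B → . d P P]
No further items can be added.

I₀ = { [B → . - P], [B → . d P P], [B' → . B] }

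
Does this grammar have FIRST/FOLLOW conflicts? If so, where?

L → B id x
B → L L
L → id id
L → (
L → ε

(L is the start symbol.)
Yes. L → B id x with FOLLOW(L) on { '(', 'id' }; L → id id with FOLLOW(L) on { 'id' }; L → '(' with FOLLOW(L) on { '(' }

A FIRST/FOLLOW conflict occurs when a non-terminal N has a nullable alternative N → β (β ⇒* ε) and another alternative N → α with FIRST(α) ∩ FOLLOW(N) ≠ ∅: on such a lookahead the parser cannot decide between expanding α and letting N vanish via β.

Nullable non-terminals: B, L.
FIRST sets used below: FIRST(B) = { '(', 'id', ε }
B has a nullable alternative but only one production, so nothing to check.

L: nullable alternative(s) L → ε; FOLLOW(L) = { $, '(', 'id' }
  L → B id x: FIRST \ {ε} = { '(', 'id' } — overlaps FOLLOW(L) on { '(', 'id' }: CONFLICT
  L → id id: FIRST \ {ε} = { 'id' } — overlaps FOLLOW(L) on { 'id' }: CONFLICT
  L → (: FIRST \ {ε} = { '(' } — overlaps FOLLOW(L) on { '(' }: CONFLICT
  L → ε: FIRST \ {ε} = { } — this is the only nullable alternative, skip

So the grammar has 3 FIRST/FOLLOW conflicts (marked CONFLICT above).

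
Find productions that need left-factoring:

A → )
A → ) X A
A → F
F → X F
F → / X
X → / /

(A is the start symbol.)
Yes, A has productions with common prefix ')'

Left-factoring is needed when two productions for the same non-terminal
share a common prefix on the right-hand side.

Productions for A:
  A → )
  A → ) X A
  A → F
Productions for F:
  F → X F
  F → / X

Found common prefix ')' in productions for A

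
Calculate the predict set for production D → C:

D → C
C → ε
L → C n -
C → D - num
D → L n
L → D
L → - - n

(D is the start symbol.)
{ $, '-', 'n' }

PREDICT(D → C) = (FIRST(RHS) \ {ε}) ∪ (FOLLOW(D) if ε ∈ FIRST(RHS), i.e. RHS ⇒* ε)
FIRST(C) = { '-', 'n', ε }
FIRST(C) = { '-', 'n', ε }
ε ∈ FIRST(C) (the right-hand side is nullable), so add FOLLOW(D) = { $, '-', 'n' }
PREDICT(D → C) = { $, '-', 'n' }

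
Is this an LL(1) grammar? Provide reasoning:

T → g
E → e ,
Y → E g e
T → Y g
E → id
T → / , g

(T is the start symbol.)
Yes, the grammar is LL(1).

Relevant sets:
  FIRST(Y) = { 'e', 'id' }

For T:
  PREDICT(T → g) = { 'g' }
  PREDICT(T → Y g) = { 'e', 'id' }
  PREDICT(T → '/' ',' g) = { '/' }
For E:
  PREDICT(E → e ',') = { 'e' }
  PREDICT(E → id) = { 'id' }
Y has a single production, so nothing to check there.

All predict sets are disjoint. The grammar IS LL(1).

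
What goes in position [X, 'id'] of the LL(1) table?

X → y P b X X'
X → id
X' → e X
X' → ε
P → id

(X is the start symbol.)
X → id

To find M[X, 'id'], we find productions for X where 'id' is in the predict set (PREDICT(N → α) = (FIRST(α) \ {ε}) ∪ (FOLLOW(N) if α ⇒* ε)).

X → y P b X X': PREDICT = { 'y' }
X → id: PREDICT = { 'id' }
  'id' is in predict set, so this production goes in M[X, 'id']

M[X, 'id'] = X → id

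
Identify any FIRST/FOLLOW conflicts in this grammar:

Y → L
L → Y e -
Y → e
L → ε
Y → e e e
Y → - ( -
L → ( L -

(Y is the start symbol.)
Nullable non-terminals: L, Y.
FIRST sets used below: FIRST(Y) = { '(', '-', 'e', ε }, FIRST(L) = { '(', '-', 'e', ε }

L: nullable alternative(s) L → ε; FOLLOW(L) = { $, '-', 'e' }
  L → Y e -: FIRST \ {ε} = { '(', '-', 'e' } — overlaps FOLLOW(L) on { '-', 'e' }: CONFLICT
  L → ε: FIRST \ {ε} = { } — this is the only nullable alternative, skip
  L → ( L -: FIRST \ {ε} = { '(' } — disjoint from FOLLOW(L)

Y: nullable alternative(s) Y → L; FOLLOW(Y) = { $, 'e' }
  Y → L: FIRST \ {ε} = { '(', '-', 'e' } — this is the only nullable alternative, skip
  Y → e: FIRST \ {ε} = { 'e' } — overlaps FOLLOW(Y) on { 'e' }: CONFLICT
  Y → e e e: FIRST \ {ε} = { 'e' } — overlaps FOLLOW(Y) on { 'e' }: CONFLICT
  Y → - ( -: FIRST \ {ε} = { '-' } — disjoint from FOLLOW(Y)

So the grammar has 3 FIRST/FOLLOW conflicts (marked CONFLICT above).

Answer: Yes. Y → e with FOLLOW(Y) on { 'e' }; Y → e e e with FOLLOW(Y) on { 'e' }; L → Y e '-' with FOLLOW(L) on { '-', 'e' }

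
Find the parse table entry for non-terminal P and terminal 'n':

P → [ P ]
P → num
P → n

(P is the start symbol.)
To find M[P, 'n'], we find productions for P where 'n' is in the predict set (PREDICT(N → α) = (FIRST(α) \ {ε}) ∪ (FOLLOW(N) if α ⇒* ε)).

P → [ P ]: PREDICT = { '[' }
P → num: PREDICT = { 'num' }
P → n: PREDICT = { 'n' }
  'n' is in predict set, so this production goes in M[P, 'n']

M[P, 'n'] = P → n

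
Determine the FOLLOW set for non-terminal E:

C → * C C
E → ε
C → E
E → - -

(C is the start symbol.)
{ $, '*', '-' }

To compute FOLLOW(E), find every occurrence of E on a right-hand side N → α E β: add FIRST(β) \ {ε}, and if β is empty or nullable also add FOLLOW(N). Iterate to a fixed point.

In C → E: E is at the end, add FOLLOW(C)

The FOLLOW sets referred to above (computed the same way, to a fixed point):
  FOLLOW(C) = { $, '*', '-' }

Taking the union: FOLLOW(E) = { $, '*', '-' }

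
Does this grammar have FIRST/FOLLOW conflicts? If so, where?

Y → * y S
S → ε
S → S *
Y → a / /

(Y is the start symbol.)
A FIRST/FOLLOW conflict occurs when a non-terminal N has a nullable alternative N → β (β ⇒* ε) and another alternative N → α with FIRST(α) ∩ FOLLOW(N) ≠ ∅: on such a lookahead the parser cannot decide between expanding α and letting N vanish via β.

Nullable non-terminals: S.
FIRST sets used below: FIRST(S) = { '*', ε }

S: nullable alternative(s) S → ε; FOLLOW(S) = { $, '*' }
  S → ε: FIRST \ {ε} = { } — this is the only nullable alternative, skip
  S → S *: FIRST \ {ε} = { '*' } — overlaps FOLLOW(S) on { '*' }: CONFLICT

Y has no nullable alternative, so no FIRST/FOLLOW check is needed there.

So the grammar has 1 FIRST/FOLLOW conflict (marked CONFLICT above).

Answer: Yes. S → S '*' with FOLLOW(S) on { '*' }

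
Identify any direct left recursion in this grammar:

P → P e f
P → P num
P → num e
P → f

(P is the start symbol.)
Yes, P is left-recursive

Direct left recursion occurs when N → N α for some non-terminal N (the right-hand side begins with the left-hand side itself).

P → P e f: LEFT RECURSIVE (starts with P)
P → P num: LEFT RECURSIVE (starts with P)
P → num e: starts with num
P → f: starts with f

The grammar has direct left recursion on: P.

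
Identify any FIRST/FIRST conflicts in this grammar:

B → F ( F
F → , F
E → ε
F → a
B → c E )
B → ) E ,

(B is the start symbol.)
No FIRST/FIRST conflicts.

A FIRST/FIRST conflict occurs when two productions N → α and N → β for the same non-terminal have FIRST(α) ∩ FIRST(β) ≠ ∅ (with ε ∈ FIRST of a nullable right-hand side, so two nullable alternatives also conflict).

FIRST sets of the non-terminals at (or reachable through a nullable prefix from) the front of some alternative:
  FIRST(F) = { ',', 'a' }

Productions for B:
  B → F ( F: FIRST = { ',', 'a' }
  B → c E ): FIRST = { 'c' }
  B → ) E ,: FIRST = { ')' }
Productions for F:
  F → , F: FIRST = { ',' }
  F → a: FIRST = { 'a' }
E has only one production, so no FIRST/FIRST conflict is possible there.

All alternatives of each non-terminal have pairwise disjoint FIRST sets.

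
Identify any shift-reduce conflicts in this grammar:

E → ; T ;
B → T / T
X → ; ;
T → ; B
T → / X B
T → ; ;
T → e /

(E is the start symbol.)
A shift-reduce conflict occurs when an LR(0) state has both:
  - a complete (reduce) item [A → α .] (dot at the end), and
  - a shift item [B → β . c γ] (dot before a terminal).

Augment with E' → E and build the canonical LR(0) collection (I0 = CLOSURE({[E' → . E]}), then GOTO on every symbol after a dot until no new states appear). It has 18 states:
  I0: { [E → . ; T ;], [E' → . E] }  — shift
  I1: { [E → ; . T ;], [T → . / X B], [T → . ; ;], [T → . ; B], [T → . e /] }  — shift
  I2: { [E' → E .] }  — accept
  I3: { [T → / . X B], [X → . ; ;] }  — shift
  I4: { [B → . T / T], [T → . / X B], [T → . ; ;], [T → . ; B], [T → . e /], [T → ; . ;], [T → ; . B] }  — shift
  I5: { [E → ; T . ;] }  — shift
  I6: { [T → e . /] }  — shift
  I7: { [T → e / .] }  — reduce
  I8: { [E → ; T ; .] }  — reduce
  I9: { [B → . T / T], [T → . / X B], [T → . ; ;], [T → . ; B], [T → . e /], [T → ; . ;], [T → ; . B], [T → ; ; .] }  — shift, reduce
  I10: { [T → ; B .] }  — reduce
  I11: { [B → T . / T] }  — shift
  I12: { [B → T / . T], [T → . / X B], [T → . ; ;], [T → . ; B], [T → . e /] }  — shift
  I13: { [B → T / T .] }  — reduce
  I14: { [X → ; . ;] }  — shift
  I15: { [B → . T / T], [T → . / X B], [T → . ; ;], [T → . ; B], [T → . e /], [T → / X . B] }  — shift
  I16: { [T → / X B .] }  — reduce
  I17: { [X → ; ; .] }  — reduce

I9 contains reduce item [T → ; ; .] and shift items [T → . / X B], [T → . ; ;], [T → ; . ;], [T → . ; B], [T → . e /] — shift-reduce conflict.

Answer: Yes — I9: [T → ; ; .] vs [T → . / X B]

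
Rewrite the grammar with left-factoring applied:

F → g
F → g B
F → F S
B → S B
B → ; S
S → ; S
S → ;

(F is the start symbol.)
Left-factoring transforms A → αβ₁ | αβ₂ into A → αA' and A' → β₁ | β₂
(α is the longest common prefix among the alternatives). Repeat until
no nonterminal has two alternatives with a common prefix.

Round 1: F has alternatives sharing prefix 'g'. Introduce F': F → g F'
  Add: F' → ε
  Add: F' → B

Round 2: S has alternatives sharing prefix ';'. Introduce S': S → ; S'
  Add: S' → S
  Add: S' → ε

No remaining common prefixes — done.

Resulting grammar:
F → g F'
F' → ε
F' → B
F → F S
B → S B
B → ; S
S → ; S'
S' → S
S' → ε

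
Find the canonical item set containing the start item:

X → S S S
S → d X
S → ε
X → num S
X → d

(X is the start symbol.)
{ [S → . d X], [S → .], [X → . S S S], [X → . d], [X → . num S], [X' → . X] }

First, augment the grammar with X' → X
I₀ = CLOSURE({ [X' → . X] }):
  [X' → . X] has the dot before X: add [X → . S S S], [X → . num S], [X → . d]
  [X → . S S S] has the dot before S: add [S → . d X], [S → .]
No further items can be added.

I₀ = { [S → . d X], [S → .], [X → . S S S], [X → . d], [X → . num S], [X' → . X] }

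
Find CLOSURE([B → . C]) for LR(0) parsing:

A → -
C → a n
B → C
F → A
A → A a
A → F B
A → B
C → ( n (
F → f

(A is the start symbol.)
{ [B → . C], [C → . ( n (], [C → . a n] }

To compute CLOSURE, for each item [A → α.Bβ] where B is a non-terminal, add [B → .γ] for all productions B → γ; repeat for the newly added items until nothing changes.

Start with: [B → . C]
  [B → . C] has the dot before C: add [C → . a n], [C → . ( n (]
No further items can be added.

CLOSURE = { [B → . C], [C → . ( n (], [C → . a n] }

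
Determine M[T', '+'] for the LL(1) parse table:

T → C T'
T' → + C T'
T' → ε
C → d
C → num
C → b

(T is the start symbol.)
To find M[T', '+'], we find productions for T' where '+' is in the predict set (PREDICT(N → α) = (FIRST(α) \ {ε}) ∪ (FOLLOW(N) if α ⇒* ε)).

Relevant sets:
  FOLLOW(T') = { $ }

T' → + C T': PREDICT = { '+' }
  '+' is in predict set, so this production goes in M[T', '+']
T' → ε: PREDICT = { $ }

M[T', '+'] = T' → + C T'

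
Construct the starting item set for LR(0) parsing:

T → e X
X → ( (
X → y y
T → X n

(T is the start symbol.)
First, augment the grammar with T' → T
I₀ = CLOSURE({ [T' → . T] }):
  [T' → . T] has the dot before T: add [T → . e X], [T → . X n]
  [T → . X n] has the dot before X: add [X → . ( (], [X → . y y]
No further items can be added.

I₀ = { [T → . X n], [T → . e X], [T' → . T], [X → . ( (], [X → . y y] }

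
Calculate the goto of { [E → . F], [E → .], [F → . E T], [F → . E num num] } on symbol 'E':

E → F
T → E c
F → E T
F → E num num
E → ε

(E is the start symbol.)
GOTO(I, 'E') = CLOSURE({ [A → αX.β] : [A → α.Xβ] ∈ I, X = 'E' })

Items with dot before 'E', with the dot advanced:
  [F → . E T] → [F → E . T]
  [F → . E num num] → [F → E . num num]
Closure of the advanced items:
  [F → E . T] has the dot before T: add [T → . E c]
  [T → . E c] has the dot before E: add [E → . F], [E → .]
  [E → . F] has the dot before F: add [F → . E T], [F → . E num num]

GOTO = { [E → . F], [E → .], [F → . E T], [F → . E num num], [F → E . T], [F → E . num num], [T → . E c] }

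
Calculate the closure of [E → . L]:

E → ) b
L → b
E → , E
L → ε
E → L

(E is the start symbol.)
To compute CLOSURE, for each item [A → α.Bβ] where B is a non-terminal, add [B → .γ] for all productions B → γ; repeat for the newly added items until nothing changes.

Start with: [E → . L]
  [E → . L] has the dot before L: add [L → . b], [L → .]
No further items can be added.

CLOSURE = { [E → . L], [L → . b], [L → .] }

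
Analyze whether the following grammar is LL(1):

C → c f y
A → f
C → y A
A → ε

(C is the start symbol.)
Relevant sets:
  FOLLOW(A) = { $ }

For C:
  PREDICT(C → c f y) = { 'c' }
  PREDICT(C → y A) = { 'y' }
For A:
  PREDICT(A → f) = { 'f' }
  PREDICT(A → ε) = { $ }

All predict sets are disjoint. The grammar IS LL(1).

Answer: Yes, the grammar is LL(1).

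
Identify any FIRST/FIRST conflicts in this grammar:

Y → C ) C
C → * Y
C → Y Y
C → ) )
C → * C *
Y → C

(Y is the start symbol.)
A FIRST/FIRST conflict occurs when two productions N → α and N → β for the same non-terminal have FIRST(α) ∩ FIRST(β) ≠ ∅ (with ε ∈ FIRST of a nullable right-hand side, so two nullable alternatives also conflict).

FIRST sets of the non-terminals at (or reachable through a nullable prefix from) the front of some alternative:
  FIRST(C) = { ')', '*' }
  FIRST(Y) = { ')', '*' }

Productions for Y:
  Y → C ) C: FIRST = { ')', '*' }
  Y → C: FIRST = { ')', '*' }
Productions for C:
  C → * Y: FIRST = { '*' }
  C → Y Y: FIRST = { ')', '*' }
  C → ) ): FIRST = { ')' }
  C → * C *: FIRST = { '*' }

Conflict for Y: Y → C ) C and Y → C
  Overlap: { ')', '*' }
Conflict for C: C → * Y and C → Y Y
  Overlap: { '*' }
Conflict for C: C → * Y and C → * C *
  Overlap: { '*' }
Conflict for C: C → Y Y and C → ) )
  Overlap: { ')' }
Conflict for C: C → Y Y and C → * C *
  Overlap: { '*' }

Answer: Yes. Y → C ')' C / Y → C on { ')', '*' }; C → '*' Y / C → Y Y on { '*' }; C → '*' Y / C → '*' C '*' on { '*' }; C → Y Y / C → ')' ')' on { ')' }; C → Y Y / C → '*' C '*' on { '*' }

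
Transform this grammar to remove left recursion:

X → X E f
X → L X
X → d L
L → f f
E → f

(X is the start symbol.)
X is directly left-recursive. The standard transformation for
  A → A α₁ | ... | A α_m | β₁ | ... | β_n
is
  A  → β₁ A' | ... | β_n A'
  A' → α₁ A' | ... | α_m A' | ε

X → L X becomes X → L X X'
X → d L becomes X → d L X'
X → X E f becomes X' → E f X'
Add X' → ε

Productions for other non-terminals are unchanged:
  L → f f
  E → f

Resulting grammar:
X → L X X'
X → d L X'
X' → E f X'
X' → ε
L → f f
E → f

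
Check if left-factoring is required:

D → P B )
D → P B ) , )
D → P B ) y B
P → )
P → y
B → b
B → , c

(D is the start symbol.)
Yes, D has productions with common prefix 'P B )'

Left-factoring is needed when two productions for the same non-terminal
share a common prefix on the right-hand side.

Productions for D:
  D → P B )
  D → P B ) , )
  D → P B ) y B
Productions for P:
  P → )
  P → y
Productions for B:
  B → b
  B → , c

Found common prefix 'P B )' in productions for D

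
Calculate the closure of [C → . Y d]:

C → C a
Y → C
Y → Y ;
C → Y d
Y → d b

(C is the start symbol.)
{ [C → . C a], [C → . Y d], [Y → . C], [Y → . Y ;], [Y → . d b] }

Start with: [C → . Y d]
  [C → . Y d] has the dot before Y: add [Y → . C], [Y → . Y ;], [Y → . d b]
  [Y → . C] has the dot before C: add [C → . C a]
No further items can be added.

CLOSURE = { [C → . C a], [C → . Y d], [Y → . C], [Y → . Y ;], [Y → . d b] }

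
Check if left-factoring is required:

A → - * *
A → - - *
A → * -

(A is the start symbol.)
Yes, A has productions with common prefix '-'

Left-factoring is needed when two productions for the same non-terminal
share a common prefix on the right-hand side.

Productions for A:
  A → - * *
  A → - - *
  A → * -

Found common prefix '-' in productions for A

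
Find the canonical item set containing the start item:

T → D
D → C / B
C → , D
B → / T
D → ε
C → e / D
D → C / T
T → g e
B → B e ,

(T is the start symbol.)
First, augment the grammar with T' → T
I₀ = CLOSURE({ [T' → . T] }):
  [T' → . T] has the dot before T: add [T → . D], [T → . g e]
  [T → . D] has the dot before D: add [D → . C / B], [D → .], [D → . C / T]
  [D → . C / B] has the dot before C: add [C → . , D], [C → . e / D]
No further items can be added.

I₀ = { [C → . , D], [C → . e / D], [D → . C / B], [D → . C / T], [D → .], [T → . D], [T → . g e], [T' → . T] }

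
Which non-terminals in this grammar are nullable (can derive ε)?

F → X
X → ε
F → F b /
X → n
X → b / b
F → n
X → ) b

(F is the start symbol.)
ε-productions: X → ε
So X is immediately nullable.
F → X: every symbol on the right is nullable, so F is nullable too.
Every non-terminal is now nullable.
Nullable = { 'F', 'X' }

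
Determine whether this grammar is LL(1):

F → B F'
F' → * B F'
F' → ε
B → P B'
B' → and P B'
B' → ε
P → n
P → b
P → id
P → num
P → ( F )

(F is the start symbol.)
Yes, the grammar is LL(1).

A grammar is LL(1) if for each non-terminal N with multiple productions, the predict sets of those productions are pairwise disjoint, where PREDICT(N → α) = (FIRST(α) \ {ε}) ∪ (FOLLOW(N) if α ⇒* ε).

Relevant sets:
  FOLLOW(F') = { $, ')' }
  FOLLOW(B') = { $, ')', '*' }

For F':
  PREDICT(F' → '*' B F') = { '*' }
  PREDICT(F' → ε) = { $, ')' }
For B':
  PREDICT(B' → and P B') = { 'and' }
  PREDICT(B' → ε) = { $, ')', '*' }
For P:
  PREDICT(P → n) = { 'n' }
  PREDICT(P → b) = { 'b' }
  PREDICT(P → id) = { 'id' }
  PREDICT(P → num) = { 'num' }
  PREDICT(P → '(' F ')') = { '(' }
F, B have a single production, so nothing to check there.

All predict sets are disjoint. The grammar IS LL(1).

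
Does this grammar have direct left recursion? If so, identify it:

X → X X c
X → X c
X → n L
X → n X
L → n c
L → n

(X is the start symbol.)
X → X X c: LEFT RECURSIVE (starts with X)
X → X c: LEFT RECURSIVE (starts with X)
X → n L: starts with n
X → n X: starts with n
L → n c: starts with n
L → n: starts with n

The grammar has direct left recursion on: X.

Answer: Yes, X is left-recursive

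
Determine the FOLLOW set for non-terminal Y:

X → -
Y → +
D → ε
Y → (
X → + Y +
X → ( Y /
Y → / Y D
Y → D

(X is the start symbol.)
{ '+', '/' }

To compute FOLLOW(Y), find every occurrence of Y on a right-hand side N → α Y β: add FIRST(β) \ {ε}, and if β is empty or nullable also add FOLLOW(N). Iterate to a fixed point.

In X → + Y +: Y is followed by '+', add FIRST('+') \ {ε} = { '+' }
In X → ( Y /: Y is followed by '/', add FIRST('/') \ {ε} = { '/' }
In Y → / Y D: Y is followed by D, add FIRST(D) \ {ε} = { }
  D is nullable, so FOLLOW(Y) is also included — that is the set being defined, nothing new

Taking the union: FOLLOW(Y) = { '+', '/' }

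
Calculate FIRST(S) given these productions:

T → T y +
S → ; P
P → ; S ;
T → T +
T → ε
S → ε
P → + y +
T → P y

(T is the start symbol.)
{ ';', ε }

To compute FIRST(S), examine every production with S on the left-hand side, reading each right-hand side left to right until a non-nullable symbol is reached.

From S → ; P:
  - ';' is a terminal: add ';' and stop
From S → ε:
  - ε-production, so ε ∈ FIRST(S)

Collecting: FIRST(S) = { ';', ε }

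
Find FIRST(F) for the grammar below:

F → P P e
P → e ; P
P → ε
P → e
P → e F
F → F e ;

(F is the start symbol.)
{ 'e' }

FIRST sets of the other non-terminals involved (by the same procedure, iterated to a fixed point):
  FIRST(P) = { 'e', ε }

From F → P P e:
  - P is a non-terminal: add FIRST(P) \ {ε} = { 'e' }
    P is nullable, so continue to the next symbol
  - P is a non-terminal: add FIRST(P) \ {ε} = { 'e' }
    P is nullable, so continue to the next symbol
  - e is a terminal: add 'e' and stop
From F → F e ;:
  - F is the symbol being defined: contributes nothing new
    F is not nullable, so stop

Collecting: FIRST(F) = { 'e' }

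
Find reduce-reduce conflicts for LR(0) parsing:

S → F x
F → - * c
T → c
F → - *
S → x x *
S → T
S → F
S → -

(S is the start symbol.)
Augment with S' → S and build the canonical LR(0) collection (I0 = CLOSURE({[S' → . S]}), then GOTO on every symbol after a dot until no new states appear). It has 12 states:
  I0: { [F → . - * c], [F → . - *], [S → . -], [S → . F x], [S → . F], [S → . T], [S → . x x *], [S' → . S], [T → . c] }  — shift
  I1: { [F → - . * c], [F → - . *], [S → - .] }  — shift, reduce
  I2: { [S → F . x], [S → F .] }  — shift, reduce
  I3: { [S' → S .] }  — accept
  I4: { [S → T .] }  — reduce
  I5: { [T → c .] }  — reduce
  I6: { [S → x . x *] }  — shift
  I7: { [S → x x . *] }  — shift
  I8: { [S → x x * .] }  — reduce
  I9: { [S → F x .] }  — reduce
  I10: { [F → - * . c], [F → - * .] }  — shift, reduce
  I11: { [F → - * c .] }  — reduce

No state contains more than one complete item.

Answer: No reduce-reduce conflicts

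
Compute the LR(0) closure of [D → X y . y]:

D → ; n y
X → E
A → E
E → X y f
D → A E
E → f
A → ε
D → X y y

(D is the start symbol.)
Start with: [D → X y . y]
The dot precedes the terminal y, so nothing is added.

CLOSURE = { [D → X y . y] }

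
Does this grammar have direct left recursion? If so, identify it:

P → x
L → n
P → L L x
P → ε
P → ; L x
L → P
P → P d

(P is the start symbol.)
Direct left recursion occurs when N → N α for some non-terminal N (the right-hand side begins with the left-hand side itself).

P → x: starts with x
L → n: starts with n
P → L L x: starts with L
P → ε: starts with ε
P → ; L x: starts with ';'
L → P: starts with P
P → P d: LEFT RECURSIVE (starts with P)

The grammar has direct left recursion on: P.

Answer: Yes, P is left-recursive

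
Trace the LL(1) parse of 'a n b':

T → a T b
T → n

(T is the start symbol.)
Stack is shown with the top on the left.

Stack    Input    Action
------------------------
T $      a n b $  output T → a T b
a T b $  a n b $  match 'a'
T b $    n b $    output T → n
n b $    n b $    match 'n'
b $      b $      match 'b'
$        $        accept

The string is accepted.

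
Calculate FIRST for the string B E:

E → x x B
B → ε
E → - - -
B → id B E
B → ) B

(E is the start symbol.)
{ ')', '-', 'id', 'x' }

FIRST sets of the non-terminals involved (from the grammar, by fixed-point iteration):
  FIRST(B) = { ')', 'id', ε }
  FIRST(E) = { '-', 'x' }

To compute FIRST(B E), process the symbols left to right:
Symbol B is a non-terminal. Add FIRST(B) \ {ε} = { ')', 'id' }
B is nullable (ε ∈ FIRST(B)), continue to the next symbol.
Symbol E is a non-terminal. Add FIRST(E) \ {ε} = { '-', 'x' }
E is not nullable (ε ∉ FIRST(E)), so stop here.
FIRST(B E) = { ')', '-', 'id', 'x' }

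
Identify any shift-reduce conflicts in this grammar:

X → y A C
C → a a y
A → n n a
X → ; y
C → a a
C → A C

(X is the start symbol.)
Yes — I11: [C → a a .] vs [C → a a . y]

Augment with X' → X and build the canonical LR(0) collection (I0 = CLOSURE({[X' → . X]}), then GOTO on every symbol after a dot until no new states appear). It has 15 states:
  I0: { [X → . ; y], [X → . y A C], [X' → . X] }  — shift
  I1: { [X → ; . y] }  — shift
  I2: { [X' → X .] }  — accept
  I3: { [A → . n n a], [X → y . A C] }  — shift
  I4: { [A → . n n a], [C → . A C], [C → . a a y], [C → . a a], [X → y A . C] }  — shift
  I5: { [A → n . n a] }  — shift
  I6: { [A → n n . a] }  — shift
  I7: { [A → n n a .] }  — reduce
  I8: { [A → . n n a], [C → . A C], [C → . a a y], [C → . a a], [C → A . C] }  — shift
  I9: { [X → y A C .] }  — reduce
  I10: { [C → a . a y], [C → a . a] }  — shift
  I11: { [C → a a . y], [C → a a .] }  — shift, reduce
  I12: { [C → a a y .] }  — reduce
  I13: { [C → A C .] }  — reduce
  I14: { [X → ; y .] }  — reduce

I11 contains reduce item [C → a a .] and shift item [C → a a . y] — shift-reduce conflict.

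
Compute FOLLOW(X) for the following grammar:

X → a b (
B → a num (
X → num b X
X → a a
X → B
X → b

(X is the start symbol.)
{ $ }

X is the start symbol, so $ ∈ FOLLOW(X).
In X → num b X: X is at the end; this adds FOLLOW(X) to itself — nothing new

Taking the union: FOLLOW(X) = { $ }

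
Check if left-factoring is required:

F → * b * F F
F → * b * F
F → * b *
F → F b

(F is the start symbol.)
Left-factoring is needed when two productions for the same non-terminal
share a common prefix on the right-hand side.

Productions for F:
  F → * b * F F
  F → * b * F
  F → * b *
  F → F b

Found common prefix '* b *' in productions for F

Answer: Yes, F has productions with common prefix '* b *'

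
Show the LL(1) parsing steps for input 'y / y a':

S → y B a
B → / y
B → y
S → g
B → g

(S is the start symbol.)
LL(1) parsing maintains a stack (initially the start symbol over $) and the input. At each step: if the stack top is a terminal, match it against the current input token; if it is a non-terminal N, replace it with the RHS of M[N, lookahead] (the unique production whose predict set contains the lookahead).

Stack is shown with the top on the left.

Stack    Input      Action
--------------------------
S $      y / y a $  output S → y B a
y B a $  y / y a $  match 'y'
B a $    / y a $    output B → / y
/ y a $  / y a $    match '/'
y a $    y a $      match 'y'
a $      a $        match 'a'
$        $          accept

The string is accepted.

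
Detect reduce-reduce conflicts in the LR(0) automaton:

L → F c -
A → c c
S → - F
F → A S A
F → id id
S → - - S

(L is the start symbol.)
A reduce-reduce conflict occurs when an LR(0) state has two complete items [A → α .] and [B → β .] — both call for a reduction, and with no lookahead the parser cannot choose between them.

Augment with L' → L and build the canonical LR(0) collection (I0 = CLOSURE({[L' → . L]}), then GOTO on every symbol after a dot until no new states appear). It has 16 states:
  I0: { [A → . c c], [F → . A S A], [F → . id id], [L → . F c -], [L' → . L] }  — shift
  I1: { [F → A . S A], [S → . - - S], [S → . - F] }  — shift
  I2: { [L → F . c -] }  — shift
  I3: { [L' → L .] }  — accept
  I4: { [A → c . c] }  — shift
  I5: { [F → id . id] }  — shift
  I6: { [F → id id .] }  — reduce
  I7: { [A → c c .] }  — reduce
  I8: { [L → F c . -] }  — shift
  I9: { [L → F c - .] }  — reduce
  I10: { [A → . c c], [F → . A S A], [F → . id id], [S → - . - S], [S → - . F] }  — shift
  I11: { [A → . c c], [F → A S . A] }  — shift
  I12: { [F → A S A .] }  — reduce
  I13: { [S → - - . S], [S → . - - S], [S → . - F] }  — shift
  I14: { [S → - F .] }  — reduce
  I15: { [S → - - S .] }  — reduce

No state contains more than one complete item.

Answer: No reduce-reduce conflicts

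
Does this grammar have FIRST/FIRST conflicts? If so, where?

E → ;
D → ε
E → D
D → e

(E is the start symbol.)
FIRST sets of the non-terminals at (or reachable through a nullable prefix from) the front of some alternative:
  FIRST(D) = { 'e', ε }

Productions for E:
  E → ;: FIRST = { ';' }
  E → D: FIRST = { 'e', ε }
Productions for D:
  D → ε: FIRST = { ε }
  D → e: FIRST = { 'e' }

All alternatives of each non-terminal have pairwise disjoint FIRST sets.

Answer: No FIRST/FIRST conflicts.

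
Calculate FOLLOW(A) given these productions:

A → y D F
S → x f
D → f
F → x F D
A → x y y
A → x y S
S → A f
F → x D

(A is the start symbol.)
A is the start symbol, so $ ∈ FOLLOW(A).
In S → A f: A is followed by f, add FIRST(f) \ {ε} = { 'f' }

Taking the union: FOLLOW(A) = { $, 'f' }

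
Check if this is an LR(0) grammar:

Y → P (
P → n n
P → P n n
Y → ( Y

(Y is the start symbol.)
Augment with Y' → Y and build the canonical LR(0) collection (I0 = CLOSURE({[Y' → . Y]}), then GOTO on every symbol after a dot until no new states appear). It has 10 states:
  I0: { [P → . P n n], [P → . n n], [Y → . ( Y], [Y → . P (], [Y' → . Y] }  — shift
  I1: { [P → . P n n], [P → . n n], [Y → ( . Y], [Y → . ( Y], [Y → . P (] }  — shift
  I2: { [P → P . n n], [Y → P . (] }  — shift
  I3: { [Y' → Y .] }  — accept
  I4: { [P → n . n] }  — shift
  I5: { [P → n n .] }  — reduce
  I6: { [Y → P ( .] }  — reduce
  I7: { [P → P n . n] }  — shift
  I8: { [P → P n n .] }  — reduce
  I9: { [Y → ( Y .] }  — reduce

Every state is either a pure shift/goto state or contains exactly one complete item and nothing to shift — no conflicts. The grammar is LR(0).

Answer: Yes, the grammar is LR(0)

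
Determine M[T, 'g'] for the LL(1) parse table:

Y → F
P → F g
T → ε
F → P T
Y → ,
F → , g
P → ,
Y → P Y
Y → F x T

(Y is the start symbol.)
T → ε

To find M[T, 'g'], we find productions for T where 'g' is in the predict set (PREDICT(N → α) = (FIRST(α) \ {ε}) ∪ (FOLLOW(N) if α ⇒* ε)).

Relevant sets:
  FOLLOW(T) = { $, 'g', 'x' }

T → ε: PREDICT = { $, 'g', 'x' }
  'g' is in predict set, so this production goes in M[T, 'g']

M[T, 'g'] = T → ε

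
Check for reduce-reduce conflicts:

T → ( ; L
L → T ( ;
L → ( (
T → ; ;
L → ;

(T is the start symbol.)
A reduce-reduce conflict occurs when an LR(0) state has two complete items [A → α .] and [B → β .] — both call for a reduction, and with no lookahead the parser cannot choose between them.

Augment with T' → T and build the canonical LR(0) collection (I0 = CLOSURE({[T' → . T]}), then GOTO on every symbol after a dot until no new states appear). It has 13 states:
  I0: { [T → . ( ; L], [T → . ; ;], [T' → . T] }  — shift
  I1: { [T → ( . ; L] }  — shift
  I2: { [T → ; . ;] }  — shift
  I3: { [T' → T .] }  — accept
  I4: { [T → ; ; .] }  — reduce
  I5: { [L → . ( (], [L → . ;], [L → . T ( ;], [T → ( ; . L], [T → . ( ; L], [T → . ; ;] }  — shift
  I6: { [L → ( . (], [T → ( . ; L] }  — shift
  I7: { [L → ; .], [T → ; . ;] }  — shift, reduce
  I8: { [T → ( ; L .] }  — reduce
  I9: { [L → T . ( ;] }  — shift
  I10: { [L → T ( . ;] }  — shift
  I11: { [L → T ( ; .] }  — reduce
  I12: { [L → ( ( .] }  — reduce

No state contains more than one complete item.

Answer: No reduce-reduce conflicts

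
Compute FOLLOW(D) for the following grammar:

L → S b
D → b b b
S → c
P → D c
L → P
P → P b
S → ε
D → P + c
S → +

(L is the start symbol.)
To compute FOLLOW(D), find every occurrence of D on a right-hand side N → α D β: add FIRST(β) \ {ε}, and if β is empty or nullable also add FOLLOW(N). Iterate to a fixed point.

In P → D c: D is followed by c, add FIRST(c) \ {ε} = { 'c' }

Taking the union: FOLLOW(D) = { 'c' }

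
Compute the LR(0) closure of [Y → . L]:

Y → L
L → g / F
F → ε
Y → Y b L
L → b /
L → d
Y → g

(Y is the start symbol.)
Start with: [Y → . L]
  [Y → . L] has the dot before L: add [L → . g / F], [L → . b /], [L → . d]
No further items can be added.

CLOSURE = { [L → . b /], [L → . d], [L → . g / F], [Y → . L] }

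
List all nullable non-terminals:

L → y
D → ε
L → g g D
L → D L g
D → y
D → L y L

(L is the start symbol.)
{ 'D' }

ε-productions: D → ε
So D is immediately nullable.
No further non-terminal can be added: every production for the remaining non-terminals contains a terminal or a non-nullable non-terminal.
Nullable = { 'D' }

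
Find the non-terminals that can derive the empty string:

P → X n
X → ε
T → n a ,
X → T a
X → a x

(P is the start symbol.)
ε-productions: X → ε
So X is immediately nullable.
No further non-terminal can be added: every production for the remaining non-terminals contains a terminal or a non-nullable non-terminal.
Nullable = { 'X' }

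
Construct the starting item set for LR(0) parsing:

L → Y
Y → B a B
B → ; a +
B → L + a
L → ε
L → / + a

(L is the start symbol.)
{ [B → . ; a +], [B → . L + a], [L → . / + a], [L → . Y], [L → .], [L' → . L], [Y → . B a B] }

First, augment the grammar with L' → L
I₀ = CLOSURE({ [L' → . L] }):
  [L' → . L] has the dot before L: add [L → . Y], [L → .], [L → . / + a]
  [L → . Y] has the dot before Y: add [Y → . B a B]
  [Y → . B a B] has the dot before B: add [B → . ; a +], [B → . L + a]
No further items can be added.

I₀ = { [B → . ; a +], [B → . L + a], [L → . / + a], [L → . Y], [L → .], [L' → . L], [Y → . B a B] }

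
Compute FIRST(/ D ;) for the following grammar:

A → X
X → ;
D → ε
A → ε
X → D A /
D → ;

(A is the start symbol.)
To compute FIRST(/ D ;), process the symbols left to right:
Symbol / is a terminal. Add '/' and stop.
FIRST(/ D ;) = { '/' }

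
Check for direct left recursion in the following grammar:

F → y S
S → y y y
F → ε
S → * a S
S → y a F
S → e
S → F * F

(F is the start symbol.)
No direct left recursion

Direct left recursion occurs when N → N α for some non-terminal N (the right-hand side begins with the left-hand side itself).

F → y S: starts with y
S → y y y: starts with y
F → ε: starts with ε
S → * a S: starts with '*'
S → y a F: starts with y
S → e: starts with e
S → F * F: starts with F

No direct left recursion found.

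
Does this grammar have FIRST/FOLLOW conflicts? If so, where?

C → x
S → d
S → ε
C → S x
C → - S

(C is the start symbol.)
No FIRST/FOLLOW conflicts.

A FIRST/FOLLOW conflict occurs when a non-terminal N has a nullable alternative N → β (β ⇒* ε) and another alternative N → α with FIRST(α) ∩ FOLLOW(N) ≠ ∅: on such a lookahead the parser cannot decide between expanding α and letting N vanish via β.

Nullable non-terminals: S.

S: nullable alternative(s) S → ε; FOLLOW(S) = { $, 'x' }
  S → d: FIRST \ {ε} = { 'd' } — disjoint from FOLLOW(S)
  S → ε: FIRST \ {ε} = { } — this is the only nullable alternative, skip

C has no nullable alternative, so no FIRST/FOLLOW check is needed there.

No FIRST/FOLLOW conflicts found.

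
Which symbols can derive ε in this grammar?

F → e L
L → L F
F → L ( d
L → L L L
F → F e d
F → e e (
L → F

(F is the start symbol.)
A non-terminal is nullable if it can derive ε (the empty string): either it has an ε-production, or it has a production whose right-hand side consists entirely of nullable non-terminals.

There are no ε-productions, so no non-terminal can derive ε.
No non-terminals are nullable.

Answer: None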